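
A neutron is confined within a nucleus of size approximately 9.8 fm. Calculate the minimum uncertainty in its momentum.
5.380 × 10^-21 kg·m/s

Using the Heisenberg uncertainty principle:
ΔxΔp ≥ ℏ/2

With Δx ≈ L = 9.800e-15 m (the confinement size):
Δp_min = ℏ/(2Δx)
Δp_min = (1.055e-34 J·s) / (2 × 9.800e-15 m)
Δp_min = 5.380e-21 kg·m/s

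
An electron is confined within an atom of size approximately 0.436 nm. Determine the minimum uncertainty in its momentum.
1.209 × 10^-25 kg·m/s

Using the Heisenberg uncertainty principle:
ΔxΔp ≥ ℏ/2

With Δx ≈ L = 4.360e-10 m (the confinement size):
Δp_min = ℏ/(2Δx)
Δp_min = (1.055e-34 J·s) / (2 × 4.360e-10 m)
Δp_min = 1.209e-25 kg·m/s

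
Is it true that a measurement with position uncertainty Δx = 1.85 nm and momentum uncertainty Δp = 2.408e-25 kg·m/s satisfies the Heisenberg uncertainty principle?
Yes, it satisfies the uncertainty principle.

Calculate the product ΔxΔp:
ΔxΔp = (1.850e-09 m) × (2.408e-25 kg·m/s)
ΔxΔp = 4.455e-34 J·s

Compare to the minimum allowed value ℏ/2:
ℏ/2 = 5.273e-35 J·s

Since ΔxΔp = 4.455e-34 J·s ≥ 5.273e-35 J·s = ℏ/2,
the measurement satisfies the uncertainty principle.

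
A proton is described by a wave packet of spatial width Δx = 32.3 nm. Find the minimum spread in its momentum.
1.632 × 10^-27 kg·m/s

For a wave packet, the spatial width Δx and momentum spread Δp are related by the uncertainty principle:
ΔxΔp ≥ ℏ/2

The minimum momentum spread is:
Δp_min = ℏ/(2Δx)
Δp_min = (1.055e-34 J·s) / (2 × 3.230e-08 m)
Δp_min = 1.632e-27 kg·m/s

A wave packet cannot have both a well-defined position and well-defined momentum.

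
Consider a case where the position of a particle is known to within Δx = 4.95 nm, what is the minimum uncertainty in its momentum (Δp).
1.065 × 10^-26 kg·m/s

Using the Heisenberg uncertainty principle:
ΔxΔp ≥ ℏ/2

The minimum uncertainty in momentum is:
Δp_min = ℏ/(2Δx)
Δp_min = (1.055e-34 J·s) / (2 × 4.950e-09 m)
Δp_min = 1.065e-26 kg·m/s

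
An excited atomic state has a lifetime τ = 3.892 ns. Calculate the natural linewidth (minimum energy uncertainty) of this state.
84.560 neV

Using the energy-time uncertainty principle:
ΔEΔt ≥ ℏ/2

The lifetime τ represents the time uncertainty Δt.
The natural linewidth (minimum energy uncertainty) is:

ΔE = ℏ/(2τ)
ΔE = (1.055e-34 J·s) / (2 × 3.892e-09 s)
ΔE = 1.355e-26 J = 84.560 neV

This natural linewidth limits the precision of spectroscopic measurements.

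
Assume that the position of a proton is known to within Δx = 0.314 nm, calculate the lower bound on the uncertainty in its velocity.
100.397 m/s

Using the Heisenberg uncertainty principle and Δp = mΔv:
ΔxΔp ≥ ℏ/2
Δx(mΔv) ≥ ℏ/2

The minimum uncertainty in velocity is:
Δv_min = ℏ/(2mΔx)
Δv_min = (1.055e-34 J·s) / (2 × 1.673e-27 kg × 3.140e-10 m)
Δv_min = 1.004e+02 m/s = 100.397 m/s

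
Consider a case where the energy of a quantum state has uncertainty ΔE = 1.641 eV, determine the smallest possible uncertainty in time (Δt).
200.552 as

Using the energy-time uncertainty principle:
ΔEΔt ≥ ℏ/2

The minimum uncertainty in time is:
Δt_min = ℏ/(2ΔE)
Δt_min = (1.055e-34 J·s) / (2 × 2.629e-19 J)
Δt_min = 2.006e-16 s = 200.552 as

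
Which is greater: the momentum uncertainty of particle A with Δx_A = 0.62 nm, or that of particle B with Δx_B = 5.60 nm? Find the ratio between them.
Particle A has the larger minimum momentum uncertainty, by a factor of 9.03.

For each particle, the minimum momentum uncertainty is Δp_min = ℏ/(2Δx):

Particle A: Δp_A = ℏ/(2×6.200e-10 m) = 8.505e-26 kg·m/s
Particle B: Δp_B = ℏ/(2×5.600e-09 m) = 9.416e-27 kg·m/s

Ratio: Δp_A/Δp_B = 9.03

Since Δp_min ∝ 1/Δx, the particle with smaller position uncertainty (A) has larger momentum uncertainty.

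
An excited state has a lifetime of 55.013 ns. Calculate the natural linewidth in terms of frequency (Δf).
1.447 MHz

Using the energy-time uncertainty principle and E = hf:
ΔEΔt ≥ ℏ/2
hΔf·Δt ≥ ℏ/2

The minimum frequency uncertainty is:
Δf = ℏ/(2hτ) = 1/(4πτ)
Δf = 1/(4π × 5.501e-08 s)
Δf = 1.447e+06 Hz = 1.447 MHz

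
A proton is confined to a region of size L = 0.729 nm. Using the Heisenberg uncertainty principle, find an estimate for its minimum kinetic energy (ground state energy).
9.761 μeV

Using the uncertainty principle to estimate ground state energy:

1. The position uncertainty is approximately the confinement size:
   Δx ≈ L = 7.290e-10 m

2. From ΔxΔp ≥ ℏ/2, the minimum momentum uncertainty is:
   Δp ≈ ℏ/(2L) = 7.233e-26 kg·m/s

3. The kinetic energy is approximately:
   KE ≈ (Δp)²/(2m) = (7.233e-26)²/(2 × 1.673e-27 kg)
   KE ≈ 1.564e-24 J = 9.761 μeV

This is an order-of-magnitude estimate of the ground state energy.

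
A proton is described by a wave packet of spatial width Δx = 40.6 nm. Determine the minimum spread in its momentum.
1.299 × 10^-27 kg·m/s

For a wave packet, the spatial width Δx and momentum spread Δp are related by the uncertainty principle:
ΔxΔp ≥ ℏ/2

The minimum momentum spread is:
Δp_min = ℏ/(2Δx)
Δp_min = (1.055e-34 J·s) / (2 × 4.060e-08 m)
Δp_min = 1.299e-27 kg·m/s

A wave packet cannot have both a well-defined position and well-defined momentum.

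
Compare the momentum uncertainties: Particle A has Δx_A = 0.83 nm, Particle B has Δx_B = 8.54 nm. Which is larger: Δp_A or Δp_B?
Particle A has the larger minimum momentum uncertainty, by a factor of 10.29.

For each particle, the minimum momentum uncertainty is Δp_min = ℏ/(2Δx):

Particle A: Δp_A = ℏ/(2×8.300e-10 m) = 6.353e-26 kg·m/s
Particle B: Δp_B = ℏ/(2×8.540e-09 m) = 6.174e-27 kg·m/s

Ratio: Δp_A/Δp_B = 10.29

Since Δp_min ∝ 1/Δx, the particle with smaller position uncertainty (A) has larger momentum uncertainty.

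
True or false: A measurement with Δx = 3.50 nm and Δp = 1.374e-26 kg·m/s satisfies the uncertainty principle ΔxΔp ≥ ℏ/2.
No, it violates the uncertainty principle (impossible measurement).

Calculate the product ΔxΔp:
ΔxΔp = (3.500e-09 m) × (1.374e-26 kg·m/s)
ΔxΔp = 4.809e-35 J·s

Compare to the minimum allowed value ℏ/2:
ℏ/2 = 5.273e-35 J·s

Since ΔxΔp = 4.809e-35 J·s < 5.273e-35 J·s = ℏ/2,
the measurement violates the uncertainty principle.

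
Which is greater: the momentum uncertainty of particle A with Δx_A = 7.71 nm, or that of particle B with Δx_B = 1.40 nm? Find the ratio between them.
Particle B has the larger minimum momentum uncertainty, by a factor of 5.51.

For each particle, the minimum momentum uncertainty is Δp_min = ℏ/(2Δx):

Particle A: Δp_A = ℏ/(2×7.710e-09 m) = 6.839e-27 kg·m/s
Particle B: Δp_B = ℏ/(2×1.400e-09 m) = 3.766e-26 kg·m/s

Ratio: Δp_B/Δp_A = 5.51

Since Δp_min ∝ 1/Δx, the particle with smaller position uncertainty (B) has larger momentum uncertainty.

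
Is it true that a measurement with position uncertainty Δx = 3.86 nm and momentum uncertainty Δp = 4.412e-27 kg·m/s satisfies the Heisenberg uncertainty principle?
No, it violates the uncertainty principle (impossible measurement).

Calculate the product ΔxΔp:
ΔxΔp = (3.860e-09 m) × (4.412e-27 kg·m/s)
ΔxΔp = 1.703e-35 J·s

Compare to the minimum allowed value ℏ/2:
ℏ/2 = 5.273e-35 J·s

Since ΔxΔp = 1.703e-35 J·s < 5.273e-35 J·s = ℏ/2,
the measurement violates the uncertainty principle.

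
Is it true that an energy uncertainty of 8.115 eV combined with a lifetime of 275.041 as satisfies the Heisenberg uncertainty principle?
Yes, it satisfies the uncertainty relation.

Calculate the product ΔEΔt:
ΔE = 8.115 eV = 1.300e-18 J
ΔEΔt = (1.300e-18 J) × (2.750e-16 s)
ΔEΔt = 3.576e-34 J·s

Compare to the minimum allowed value ℏ/2:
ℏ/2 = 5.273e-35 J·s

Since ΔEΔt = 3.576e-34 J·s ≥ 5.273e-35 J·s = ℏ/2,
this satisfies the uncertainty relation.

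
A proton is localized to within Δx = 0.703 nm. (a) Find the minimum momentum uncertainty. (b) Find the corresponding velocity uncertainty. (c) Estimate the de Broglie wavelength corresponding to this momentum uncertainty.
(a) Δp_min = 7.501 × 10^-26 kg·m/s
(b) Δv_min = 44.843 m/s
(c) λ_dB = 8.834 nm

Step-by-step:

(a) From the uncertainty principle:
Δp_min = ℏ/(2Δx) = (1.055e-34 J·s)/(2 × 7.030e-10 m) = 7.501e-26 kg·m/s

(b) The velocity uncertainty:
Δv = Δp/m = (7.501e-26 kg·m/s)/(1.673e-27 kg) = 4.484e+01 m/s = 44.843 m/s

(c) The de Broglie wavelength for this momentum:
λ = h/p = (6.626e-34 J·s)/(7.501e-26 kg·m/s) = 8.834e-09 m = 8.834 nm

Note: The de Broglie wavelength is comparable to the localization size, as expected from wave-particle duality.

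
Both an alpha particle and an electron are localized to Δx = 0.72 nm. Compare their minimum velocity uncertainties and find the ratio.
The electron has the larger minimum velocity uncertainty, by a ratio of 7294.3.

For both particles, Δp_min = ℏ/(2Δx) = 7.323e-26 kg·m/s (same for both).

The velocity uncertainty is Δv = Δp/m:
- alpha particle: Δv = 7.323e-26 / 6.645e-27 = 1.102e+01 m/s = 11.022 m/s
- electron: Δv = 7.323e-26 / 9.109e-31 = 8.039e+04 m/s = 80.394 km/s

Ratio: 8.039e+04 / 1.102e+01 = 7294.3

The lighter particle has larger velocity uncertainty because Δv ∝ 1/m.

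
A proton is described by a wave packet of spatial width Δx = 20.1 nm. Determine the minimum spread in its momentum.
2.623 × 10^-27 kg·m/s

For a wave packet, the spatial width Δx and momentum spread Δp are related by the uncertainty principle:
ΔxΔp ≥ ℏ/2

The minimum momentum spread is:
Δp_min = ℏ/(2Δx)
Δp_min = (1.055e-34 J·s) / (2 × 2.010e-08 m)
Δp_min = 2.623e-27 kg·m/s

A wave packet cannot have both a well-defined position and well-defined momentum.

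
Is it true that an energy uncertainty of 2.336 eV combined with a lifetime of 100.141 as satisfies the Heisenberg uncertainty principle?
No, it violates the uncertainty relation.

Calculate the product ΔEΔt:
ΔE = 2.336 eV = 3.743e-19 J
ΔEΔt = (3.743e-19 J) × (1.001e-16 s)
ΔEΔt = 3.748e-35 J·s

Compare to the minimum allowed value ℏ/2:
ℏ/2 = 5.273e-35 J·s

Since ΔEΔt = 3.748e-35 J·s < 5.273e-35 J·s = ℏ/2,
this violates the uncertainty relation.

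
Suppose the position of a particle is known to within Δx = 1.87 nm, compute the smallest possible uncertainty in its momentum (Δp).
2.820 × 10^-26 kg·m/s

Using the Heisenberg uncertainty principle:
ΔxΔp ≥ ℏ/2

The minimum uncertainty in momentum is:
Δp_min = ℏ/(2Δx)
Δp_min = (1.055e-34 J·s) / (2 × 1.870e-09 m)
Δp_min = 2.820e-26 kg·m/s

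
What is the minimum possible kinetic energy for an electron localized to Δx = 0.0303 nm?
10.375 eV

Localizing a particle requires giving it sufficient momentum uncertainty:

1. From uncertainty principle: Δp ≥ ℏ/(2Δx)
   Δp_min = (1.055e-34 J·s) / (2 × 3.030e-11 m)
   Δp_min = 1.740e-24 kg·m/s

2. This momentum uncertainty corresponds to kinetic energy:
   KE ≈ (Δp)²/(2m) = (1.740e-24)²/(2 × 9.109e-31 kg)
   KE = 1.662e-18 J = 10.375 eV

Tighter localization requires more energy.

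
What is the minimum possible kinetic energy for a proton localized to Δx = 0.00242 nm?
885.775 meV

Localizing a particle requires giving it sufficient momentum uncertainty:

1. From uncertainty principle: Δp ≥ ℏ/(2Δx)
   Δp_min = (1.055e-34 J·s) / (2 × 2.420e-12 m)
   Δp_min = 2.179e-23 kg·m/s

2. This momentum uncertainty corresponds to kinetic energy:
   KE ≈ (Δp)²/(2m) = (2.179e-23)²/(2 × 1.673e-27 kg)
   KE = 1.419e-19 J = 885.775 meV

Tighter localization requires more energy.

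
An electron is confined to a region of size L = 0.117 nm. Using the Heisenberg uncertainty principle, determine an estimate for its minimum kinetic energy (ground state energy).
695.811 meV

Using the uncertainty principle to estimate ground state energy:

1. The position uncertainty is approximately the confinement size:
   Δx ≈ L = 1.170e-10 m

2. From ΔxΔp ≥ ℏ/2, the minimum momentum uncertainty is:
   Δp ≈ ℏ/(2L) = 4.507e-25 kg·m/s

3. The kinetic energy is approximately:
   KE ≈ (Δp)²/(2m) = (4.507e-25)²/(2 × 9.109e-31 kg)
   KE ≈ 1.115e-19 J = 695.811 meV

This is an order-of-magnitude estimate of the ground state energy.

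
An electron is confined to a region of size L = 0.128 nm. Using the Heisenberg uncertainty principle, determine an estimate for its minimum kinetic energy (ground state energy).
581.357 meV

Using the uncertainty principle to estimate ground state energy:

1. The position uncertainty is approximately the confinement size:
   Δx ≈ L = 1.280e-10 m

2. From ΔxΔp ≥ ℏ/2, the minimum momentum uncertainty is:
   Δp ≈ ℏ/(2L) = 4.119e-25 kg·m/s

3. The kinetic energy is approximately:
   KE ≈ (Δp)²/(2m) = (4.119e-25)²/(2 × 9.109e-31 kg)
   KE ≈ 9.314e-20 J = 581.357 meV

This is an order-of-magnitude estimate of the ground state energy.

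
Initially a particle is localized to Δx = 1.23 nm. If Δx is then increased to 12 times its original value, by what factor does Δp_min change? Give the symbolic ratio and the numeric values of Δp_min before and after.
Original Δp_min = 4.287 × 10^-26 kg·m/s; new Δp'_min = 3.572 × 10^-27 kg·m/s; ratio Δp'_min/Δp_min = 1/12.

From the uncertainty principle ΔxΔp ≥ ℏ/2, the minimum momentum uncertainty is Δp_min = ℏ/(2Δx).

Original (Δx = 1.23 nm = 1.230e-09 m):
Δp_min = (1.055e-34 J·s)/(2 × 1.230e-09 m) = 4.287e-26 kg·m/s

When Δx → 12Δx:
Δp'_min = ℏ/(2 × 12Δx) = (1/12) × ℏ/(2Δx) = (1/12) × Δp_min
Δp'_min = 1/12 × 4.287e-26 kg·m/s = 3.572e-27 kg·m/s

Since Δp_min ∝ 1/Δx, when Δx is increased to 12 times its original value, Δp_min decreases to 1/12 of its original value.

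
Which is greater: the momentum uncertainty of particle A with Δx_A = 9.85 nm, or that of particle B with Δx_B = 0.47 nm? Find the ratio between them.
Particle B has the larger minimum momentum uncertainty, by a factor of 20.96.

For each particle, the minimum momentum uncertainty is Δp_min = ℏ/(2Δx):

Particle A: Δp_A = ℏ/(2×9.850e-09 m) = 5.353e-27 kg·m/s
Particle B: Δp_B = ℏ/(2×4.700e-10 m) = 1.122e-25 kg·m/s

Ratio: Δp_B/Δp_A = 20.96

Since Δp_min ∝ 1/Δx, the particle with smaller position uncertainty (B) has larger momentum uncertainty.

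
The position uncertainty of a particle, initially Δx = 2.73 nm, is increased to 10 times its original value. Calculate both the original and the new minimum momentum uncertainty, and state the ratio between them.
Original Δp_min = 1.931 × 10^-26 kg·m/s; new Δp'_min = 1.931 × 10^-27 kg·m/s; ratio Δp'_min/Δp_min = 1/10.

From the uncertainty principle ΔxΔp ≥ ℏ/2, the minimum momentum uncertainty is Δp_min = ℏ/(2Δx).

Original (Δx = 2.73 nm = 2.730e-09 m):
Δp_min = (1.055e-34 J·s)/(2 × 2.730e-09 m) = 1.931e-26 kg·m/s

When Δx → 10Δx:
Δp'_min = ℏ/(2 × 10Δx) = (1/10) × ℏ/(2Δx) = (1/10) × Δp_min
Δp'_min = 1/10 × 1.931e-26 kg·m/s = 1.931e-27 kg·m/s

Since Δp_min ∝ 1/Δx, when Δx is increased to 10 times its original value, Δp_min decreases to 1/10 of its original value.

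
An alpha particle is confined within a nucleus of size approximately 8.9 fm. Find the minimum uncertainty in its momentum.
5.925 × 10^-21 kg·m/s

Using the Heisenberg uncertainty principle:
ΔxΔp ≥ ℏ/2

With Δx ≈ L = 8.900e-15 m (the confinement size):
Δp_min = ℏ/(2Δx)
Δp_min = (1.055e-34 J·s) / (2 × 8.900e-15 m)
Δp_min = 5.925e-21 kg·m/s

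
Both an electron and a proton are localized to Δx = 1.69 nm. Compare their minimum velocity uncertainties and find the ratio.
The electron has the larger minimum velocity uncertainty, by a ratio of 1836.2.

For both particles, Δp_min = ℏ/(2Δx) = 3.120e-26 kg·m/s (same for both).

The velocity uncertainty is Δv = Δp/m:
- electron: Δv = 3.120e-26 / 9.109e-31 = 3.425e+04 m/s = 34.251 km/s
- proton: Δv = 3.120e-26 / 1.673e-27 = 1.865e+01 m/s = 18.654 m/s

Ratio: 3.425e+04 / 1.865e+01 = 1836.2

The lighter particle has larger velocity uncertainty because Δv ∝ 1/m.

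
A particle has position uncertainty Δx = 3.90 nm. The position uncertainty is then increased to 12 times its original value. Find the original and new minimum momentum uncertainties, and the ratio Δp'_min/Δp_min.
Original Δp_min = 1.352 × 10^-26 kg·m/s; new Δp'_min = 1.127 × 10^-27 kg·m/s; ratio Δp'_min/Δp_min = 1/12.

From the uncertainty principle ΔxΔp ≥ ℏ/2, the minimum momentum uncertainty is Δp_min = ℏ/(2Δx).

Original (Δx = 3.90 nm = 3.900e-09 m):
Δp_min = (1.055e-34 J·s)/(2 × 3.900e-09 m) = 1.352e-26 kg·m/s

When Δx → 12Δx:
Δp'_min = ℏ/(2 × 12Δx) = (1/12) × ℏ/(2Δx) = (1/12) × Δp_min
Δp'_min = 1/12 × 1.352e-26 kg·m/s = 1.127e-27 kg·m/s

Since Δp_min ∝ 1/Δx, when Δx is increased to 12 times its original value, Δp_min decreases to 1/12 of its original value.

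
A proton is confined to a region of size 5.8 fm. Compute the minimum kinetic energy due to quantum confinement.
154.205 keV

Using the uncertainty principle:

1. Position uncertainty: Δx ≈ 5.800e-15 m
2. Minimum momentum uncertainty: Δp = ℏ/(2Δx) = 9.091e-21 kg·m/s
3. Minimum kinetic energy:
   KE = (Δp)²/(2m) = (9.091e-21)²/(2 × 1.673e-27 kg)
   KE = 2.471e-14 J = 154.205 keV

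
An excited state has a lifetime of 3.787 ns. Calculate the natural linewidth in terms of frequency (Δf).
21.013 MHz

Using the energy-time uncertainty principle and E = hf:
ΔEΔt ≥ ℏ/2
hΔf·Δt ≥ ℏ/2

The minimum frequency uncertainty is:
Δf = ℏ/(2hτ) = 1/(4πτ)
Δf = 1/(4π × 3.787e-09 s)
Δf = 2.101e+07 Hz = 21.013 MHz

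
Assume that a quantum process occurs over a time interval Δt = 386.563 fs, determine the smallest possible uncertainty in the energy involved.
851.364 μeV

Using the energy-time uncertainty principle:
ΔEΔt ≥ ℏ/2

The minimum uncertainty in energy is:
ΔE_min = ℏ/(2Δt)
ΔE_min = (1.055e-34 J·s) / (2 × 3.866e-13 s)
ΔE_min = 1.364e-22 J = 851.364 μeV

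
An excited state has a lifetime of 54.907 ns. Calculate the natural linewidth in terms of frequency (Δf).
1.449 MHz

Using the energy-time uncertainty principle and E = hf:
ΔEΔt ≥ ℏ/2
hΔf·Δt ≥ ℏ/2

The minimum frequency uncertainty is:
Δf = ℏ/(2hτ) = 1/(4πτ)
Δf = 1/(4π × 5.491e-08 s)
Δf = 1.449e+06 Hz = 1.449 MHz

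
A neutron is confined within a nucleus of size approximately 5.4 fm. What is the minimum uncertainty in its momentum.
9.765 × 10^-21 kg·m/s

Using the Heisenberg uncertainty principle:
ΔxΔp ≥ ℏ/2

With Δx ≈ L = 5.400e-15 m (the confinement size):
Δp_min = ℏ/(2Δx)
Δp_min = (1.055e-34 J·s) / (2 × 5.400e-15 m)
Δp_min = 9.765e-21 kg·m/s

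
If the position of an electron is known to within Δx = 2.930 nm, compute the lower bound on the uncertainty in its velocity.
19.756 km/s

Using the Heisenberg uncertainty principle and Δp = mΔv:
ΔxΔp ≥ ℏ/2
Δx(mΔv) ≥ ℏ/2

The minimum uncertainty in velocity is:
Δv_min = ℏ/(2mΔx)
Δv_min = (1.055e-34 J·s) / (2 × 9.109e-31 kg × 2.930e-09 m)
Δv_min = 1.976e+04 m/s = 19.756 km/s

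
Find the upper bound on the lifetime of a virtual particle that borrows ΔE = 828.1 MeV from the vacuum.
3.974 × 10^-25 s

Using the energy-time uncertainty principle:
ΔEΔt ≥ ℏ/2

For a virtual particle borrowing energy ΔE, the maximum lifetime is:
Δt_max = ℏ/(2ΔE)

Converting energy:
ΔE = 828.1 MeV = 1.327e-10 J

Δt_max = (1.055e-34 J·s) / (2 × 1.327e-10 J)
Δt_max = 3.974e-25 s = 3.974 × 10^-25 s

Virtual particles with higher borrowed energy exist for shorter times.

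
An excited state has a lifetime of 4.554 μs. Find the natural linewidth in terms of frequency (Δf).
17.474 kHz

Using the energy-time uncertainty principle and E = hf:
ΔEΔt ≥ ℏ/2
hΔf·Δt ≥ ℏ/2

The minimum frequency uncertainty is:
Δf = ℏ/(2hτ) = 1/(4πτ)
Δf = 1/(4π × 4.554e-06 s)
Δf = 1.747e+04 Hz = 17.474 kHz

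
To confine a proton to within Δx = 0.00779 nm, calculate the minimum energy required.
85.483 meV

Localizing a particle requires giving it sufficient momentum uncertainty:

1. From uncertainty principle: Δp ≥ ℏ/(2Δx)
   Δp_min = (1.055e-34 J·s) / (2 × 7.790e-12 m)
   Δp_min = 6.769e-24 kg·m/s

2. This momentum uncertainty corresponds to kinetic energy:
   KE ≈ (Δp)²/(2m) = (6.769e-24)²/(2 × 1.673e-27 kg)
   KE = 1.370e-20 J = 85.483 meV

Tighter localization requires more energy.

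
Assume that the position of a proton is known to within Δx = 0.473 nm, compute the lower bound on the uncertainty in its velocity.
66.648 m/s

Using the Heisenberg uncertainty principle and Δp = mΔv:
ΔxΔp ≥ ℏ/2
Δx(mΔv) ≥ ℏ/2

The minimum uncertainty in velocity is:
Δv_min = ℏ/(2mΔx)
Δv_min = (1.055e-34 J·s) / (2 × 1.673e-27 kg × 4.730e-10 m)
Δv_min = 6.665e+01 m/s = 66.648 m/s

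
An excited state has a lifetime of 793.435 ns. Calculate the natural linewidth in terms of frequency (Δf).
100.295 kHz

Using the energy-time uncertainty principle and E = hf:
ΔEΔt ≥ ℏ/2
hΔf·Δt ≥ ℏ/2

The minimum frequency uncertainty is:
Δf = ℏ/(2hτ) = 1/(4πτ)
Δf = 1/(4π × 7.934e-07 s)
Δf = 1.003e+05 Hz = 100.295 kHz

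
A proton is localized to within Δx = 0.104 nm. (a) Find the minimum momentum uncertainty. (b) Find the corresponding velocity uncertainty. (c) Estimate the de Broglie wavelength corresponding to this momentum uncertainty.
(a) Δp_min = 5.070 × 10^-25 kg·m/s
(b) Δv_min = 303.120 m/s
(c) λ_dB = 1.307 nm

Step-by-step:

(a) From the uncertainty principle:
Δp_min = ℏ/(2Δx) = (1.055e-34 J·s)/(2 × 1.040e-10 m) = 5.070e-25 kg·m/s

(b) The velocity uncertainty:
Δv = Δp/m = (5.070e-25 kg·m/s)/(1.673e-27 kg) = 3.031e+02 m/s = 303.120 m/s

(c) The de Broglie wavelength for this momentum:
λ = h/p = (6.626e-34 J·s)/(5.070e-25 kg·m/s) = 1.307e-09 m = 1.307 nm

Note: The de Broglie wavelength is comparable to the localization size, as expected from wave-particle duality.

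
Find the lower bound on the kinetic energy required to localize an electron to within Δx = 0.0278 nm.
12.325 eV

Localizing a particle requires giving it sufficient momentum uncertainty:

1. From uncertainty principle: Δp ≥ ℏ/(2Δx)
   Δp_min = (1.055e-34 J·s) / (2 × 2.780e-11 m)
   Δp_min = 1.897e-24 kg·m/s

2. This momentum uncertainty corresponds to kinetic energy:
   KE ≈ (Δp)²/(2m) = (1.897e-24)²/(2 × 9.109e-31 kg)
   KE = 1.975e-18 J = 12.325 eV

Tighter localization requires more energy.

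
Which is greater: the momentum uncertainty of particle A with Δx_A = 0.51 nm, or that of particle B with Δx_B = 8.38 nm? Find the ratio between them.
Particle A has the larger minimum momentum uncertainty, by a factor of 16.43.

For each particle, the minimum momentum uncertainty is Δp_min = ℏ/(2Δx):

Particle A: Δp_A = ℏ/(2×5.100e-10 m) = 1.034e-25 kg·m/s
Particle B: Δp_B = ℏ/(2×8.380e-09 m) = 6.292e-27 kg·m/s

Ratio: Δp_A/Δp_B = 16.43

Since Δp_min ∝ 1/Δx, the particle with smaller position uncertainty (A) has larger momentum uncertainty.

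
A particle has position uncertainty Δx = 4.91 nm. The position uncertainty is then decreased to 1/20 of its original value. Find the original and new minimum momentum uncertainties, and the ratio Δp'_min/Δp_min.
Original Δp_min = 1.074 × 10^-26 kg·m/s; new Δp'_min = 2.148 × 10^-25 kg·m/s; ratio Δp'_min/Δp_min = 20.

From the uncertainty principle ΔxΔp ≥ ℏ/2, the minimum momentum uncertainty is Δp_min = ℏ/(2Δx).

Original (Δx = 4.91 nm = 4.910e-09 m):
Δp_min = (1.055e-34 J·s)/(2 × 4.910e-09 m) = 1.074e-26 kg·m/s

When Δx → (1/20)Δx:
Δp'_min = ℏ/(2 × (1/20)Δx) = 20 × ℏ/(2Δx) = 20 × Δp_min
Δp'_min = 20 × 1.074e-26 kg·m/s = 2.148e-25 kg·m/s

Since Δp_min ∝ 1/Δx, when Δx is decreased to 1/20 of its original value, Δp_min increases to 20 times its original value.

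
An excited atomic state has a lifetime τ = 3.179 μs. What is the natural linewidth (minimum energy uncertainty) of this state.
103.525 peV

Using the energy-time uncertainty principle:
ΔEΔt ≥ ℏ/2

The lifetime τ represents the time uncertainty Δt.
The natural linewidth (minimum energy uncertainty) is:

ΔE = ℏ/(2τ)
ΔE = (1.055e-34 J·s) / (2 × 3.179e-06 s)
ΔE = 1.659e-29 J = 103.525 peV

This natural linewidth limits the precision of spectroscopic measurements.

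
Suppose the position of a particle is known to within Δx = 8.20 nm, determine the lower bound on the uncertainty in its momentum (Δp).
6.430 × 10^-27 kg·m/s

Using the Heisenberg uncertainty principle:
ΔxΔp ≥ ℏ/2

The minimum uncertainty in momentum is:
Δp_min = ℏ/(2Δx)
Δp_min = (1.055e-34 J·s) / (2 × 8.200e-09 m)
Δp_min = 6.430e-27 kg·m/s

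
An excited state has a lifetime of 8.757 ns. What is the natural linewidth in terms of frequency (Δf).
9.087 MHz

Using the energy-time uncertainty principle and E = hf:
ΔEΔt ≥ ℏ/2
hΔf·Δt ≥ ℏ/2

The minimum frequency uncertainty is:
Δf = ℏ/(2hτ) = 1/(4πτ)
Δf = 1/(4π × 8.757e-09 s)
Δf = 9.087e+06 Hz = 9.087 MHz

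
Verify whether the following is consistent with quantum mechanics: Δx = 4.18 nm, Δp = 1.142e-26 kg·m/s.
No, it violates the uncertainty principle (impossible measurement).

Calculate the product ΔxΔp:
ΔxΔp = (4.180e-09 m) × (1.142e-26 kg·m/s)
ΔxΔp = 4.774e-35 J·s

Compare to the minimum allowed value ℏ/2:
ℏ/2 = 5.273e-35 J·s

Since ΔxΔp = 4.774e-35 J·s < 5.273e-35 J·s = ℏ/2,
the measurement violates the uncertainty principle.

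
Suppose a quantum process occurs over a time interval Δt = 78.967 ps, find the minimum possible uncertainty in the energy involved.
4.168 μeV

Using the energy-time uncertainty principle:
ΔEΔt ≥ ℏ/2

The minimum uncertainty in energy is:
ΔE_min = ℏ/(2Δt)
ΔE_min = (1.055e-34 J·s) / (2 × 7.897e-11 s)
ΔE_min = 6.677e-25 J = 4.168 μeV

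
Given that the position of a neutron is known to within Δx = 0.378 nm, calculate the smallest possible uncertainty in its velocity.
83.283 m/s

Using the Heisenberg uncertainty principle and Δp = mΔv:
ΔxΔp ≥ ℏ/2
Δx(mΔv) ≥ ℏ/2

The minimum uncertainty in velocity is:
Δv_min = ℏ/(2mΔx)
Δv_min = (1.055e-34 J·s) / (2 × 1.675e-27 kg × 3.780e-10 m)
Δv_min = 8.328e+01 m/s = 83.283 m/s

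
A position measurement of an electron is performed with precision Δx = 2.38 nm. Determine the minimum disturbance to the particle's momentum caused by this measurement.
2.215 × 10^-26 kg·m/s

The uncertainty principle implies that measuring position disturbs momentum:
ΔxΔp ≥ ℏ/2

When we measure position with precision Δx, we necessarily introduce a momentum uncertainty:
Δp ≥ ℏ/(2Δx)
Δp_min = (1.055e-34 J·s) / (2 × 2.380e-09 m)
Δp_min = 2.215e-26 kg·m/s

The more precisely we measure position, the greater the momentum disturbance.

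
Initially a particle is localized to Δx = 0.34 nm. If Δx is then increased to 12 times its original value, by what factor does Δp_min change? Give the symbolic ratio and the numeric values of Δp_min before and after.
Original Δp_min = 1.551 × 10^-25 kg·m/s; new Δp'_min = 1.292 × 10^-26 kg·m/s; ratio Δp'_min/Δp_min = 1/12.

From the uncertainty principle ΔxΔp ≥ ℏ/2, the minimum momentum uncertainty is Δp_min = ℏ/(2Δx).

Original (Δx = 0.34 nm = 3.400e-10 m):
Δp_min = (1.055e-34 J·s)/(2 × 3.400e-10 m) = 1.551e-25 kg·m/s

When Δx → 12Δx:
Δp'_min = ℏ/(2 × 12Δx) = (1/12) × ℏ/(2Δx) = (1/12) × Δp_min
Δp'_min = 1/12 × 1.551e-25 kg·m/s = 1.292e-26 kg·m/s

Since Δp_min ∝ 1/Δx, when Δx is increased to 12 times its original value, Δp_min decreases to 1/12 of its original value.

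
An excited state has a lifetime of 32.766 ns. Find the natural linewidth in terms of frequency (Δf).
2.429 MHz

Using the energy-time uncertainty principle and E = hf:
ΔEΔt ≥ ℏ/2
hΔf·Δt ≥ ℏ/2

The minimum frequency uncertainty is:
Δf = ℏ/(2hτ) = 1/(4πτ)
Δf = 1/(4π × 3.277e-08 s)
Δf = 2.429e+06 Hz = 2.429 MHz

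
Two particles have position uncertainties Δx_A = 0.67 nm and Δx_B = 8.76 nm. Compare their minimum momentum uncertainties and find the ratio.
Particle A has the larger minimum momentum uncertainty, by a factor of 13.07.

For each particle, the minimum momentum uncertainty is Δp_min = ℏ/(2Δx):

Particle A: Δp_A = ℏ/(2×6.700e-10 m) = 7.870e-26 kg·m/s
Particle B: Δp_B = ℏ/(2×8.760e-09 m) = 6.019e-27 kg·m/s

Ratio: Δp_A/Δp_B = 13.07

Since Δp_min ∝ 1/Δx, the particle with smaller position uncertainty (A) has larger momentum uncertainty.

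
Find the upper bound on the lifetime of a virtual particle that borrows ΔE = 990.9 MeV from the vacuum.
3.321 × 10^-25 s

Using the energy-time uncertainty principle:
ΔEΔt ≥ ℏ/2

For a virtual particle borrowing energy ΔE, the maximum lifetime is:
Δt_max = ℏ/(2ΔE)

Converting energy:
ΔE = 990.9 MeV = 1.588e-10 J

Δt_max = (1.055e-34 J·s) / (2 × 1.588e-10 J)
Δt_max = 3.321e-25 s = 3.321 × 10^-25 s

Virtual particles with higher borrowed energy exist for shorter times.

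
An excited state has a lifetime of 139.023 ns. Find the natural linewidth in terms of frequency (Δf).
572.405 kHz

Using the energy-time uncertainty principle and E = hf:
ΔEΔt ≥ ℏ/2
hΔf·Δt ≥ ℏ/2

The minimum frequency uncertainty is:
Δf = ℏ/(2hτ) = 1/(4πτ)
Δf = 1/(4π × 1.390e-07 s)
Δf = 5.724e+05 Hz = 572.405 kHz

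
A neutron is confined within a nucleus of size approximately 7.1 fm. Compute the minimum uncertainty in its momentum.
7.427 × 10^-21 kg·m/s

Using the Heisenberg uncertainty principle:
ΔxΔp ≥ ℏ/2

With Δx ≈ L = 7.100e-15 m (the confinement size):
Δp_min = ℏ/(2Δx)
Δp_min = (1.055e-34 J·s) / (2 × 7.100e-15 m)
Δp_min = 7.427e-21 kg·m/s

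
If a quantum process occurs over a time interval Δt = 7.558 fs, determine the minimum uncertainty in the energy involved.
43.544 meV

Using the energy-time uncertainty principle:
ΔEΔt ≥ ℏ/2

The minimum uncertainty in energy is:
ΔE_min = ℏ/(2Δt)
ΔE_min = (1.055e-34 J·s) / (2 × 7.558e-15 s)
ΔE_min = 6.977e-21 J = 43.544 meV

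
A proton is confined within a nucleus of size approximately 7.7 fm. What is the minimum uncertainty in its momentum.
6.848 × 10^-21 kg·m/s

Using the Heisenberg uncertainty principle:
ΔxΔp ≥ ℏ/2

With Δx ≈ L = 7.700e-15 m (the confinement size):
Δp_min = ℏ/(2Δx)
Δp_min = (1.055e-34 J·s) / (2 × 7.700e-15 m)
Δp_min = 6.848e-21 kg·m/s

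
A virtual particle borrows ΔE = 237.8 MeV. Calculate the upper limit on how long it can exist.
1.384 ys

Using the energy-time uncertainty principle:
ΔEΔt ≥ ℏ/2

For a virtual particle borrowing energy ΔE, the maximum lifetime is:
Δt_max = ℏ/(2ΔE)

Converting energy:
ΔE = 237.8 MeV = 3.810e-11 J

Δt_max = (1.055e-34 J·s) / (2 × 3.810e-11 J)
Δt_max = 1.384e-24 s = 1.384 ys

Virtual particles with higher borrowed energy exist for shorter times.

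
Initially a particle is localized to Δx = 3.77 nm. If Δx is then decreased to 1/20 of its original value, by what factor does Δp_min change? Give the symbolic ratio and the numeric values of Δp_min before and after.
Original Δp_min = 1.399 × 10^-26 kg·m/s; new Δp'_min = 2.797 × 10^-25 kg·m/s; ratio Δp'_min/Δp_min = 20.

From the uncertainty principle ΔxΔp ≥ ℏ/2, the minimum momentum uncertainty is Δp_min = ℏ/(2Δx).

Original (Δx = 3.77 nm = 3.770e-09 m):
Δp_min = (1.055e-34 J·s)/(2 × 3.770e-09 m) = 1.399e-26 kg·m/s

When Δx → (1/20)Δx:
Δp'_min = ℏ/(2 × (1/20)Δx) = 20 × ℏ/(2Δx) = 20 × Δp_min
Δp'_min = 20 × 1.399e-26 kg·m/s = 2.797e-25 kg·m/s

Since Δp_min ∝ 1/Δx, when Δx is decreased to 1/20 of its original value, Δp_min increases to 20 times its original value.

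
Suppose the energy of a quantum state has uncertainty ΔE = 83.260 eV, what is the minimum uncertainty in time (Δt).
3.953 as

Using the energy-time uncertainty principle:
ΔEΔt ≥ ℏ/2

The minimum uncertainty in time is:
Δt_min = ℏ/(2ΔE)
Δt_min = (1.055e-34 J·s) / (2 × 1.334e-17 J)
Δt_min = 3.953e-18 s = 3.953 as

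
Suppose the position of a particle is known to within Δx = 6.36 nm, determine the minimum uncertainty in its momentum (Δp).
8.291 × 10^-27 kg·m/s

Using the Heisenberg uncertainty principle:
ΔxΔp ≥ ℏ/2

The minimum uncertainty in momentum is:
Δp_min = ℏ/(2Δx)
Δp_min = (1.055e-34 J·s) / (2 × 6.360e-09 m)
Δp_min = 8.291e-27 kg·m/s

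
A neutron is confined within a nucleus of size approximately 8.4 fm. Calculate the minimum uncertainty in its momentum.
6.277 × 10^-21 kg·m/s

Using the Heisenberg uncertainty principle:
ΔxΔp ≥ ℏ/2

With Δx ≈ L = 8.400e-15 m (the confinement size):
Δp_min = ℏ/(2Δx)
Δp_min = (1.055e-34 J·s) / (2 × 8.400e-15 m)
Δp_min = 6.277e-21 kg·m/s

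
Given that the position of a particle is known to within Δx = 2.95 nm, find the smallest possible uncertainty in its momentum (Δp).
1.787 × 10^-26 kg·m/s

Using the Heisenberg uncertainty principle:
ΔxΔp ≥ ℏ/2

The minimum uncertainty in momentum is:
Δp_min = ℏ/(2Δx)
Δp_min = (1.055e-34 J·s) / (2 × 2.950e-09 m)
Δp_min = 1.787e-26 kg·m/s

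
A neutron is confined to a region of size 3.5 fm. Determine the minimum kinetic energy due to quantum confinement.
422.883 keV

Using the uncertainty principle:

1. Position uncertainty: Δx ≈ 3.500e-15 m
2. Minimum momentum uncertainty: Δp = ℏ/(2Δx) = 1.507e-20 kg·m/s
3. Minimum kinetic energy:
   KE = (Δp)²/(2m) = (1.507e-20)²/(2 × 1.675e-27 kg)
   KE = 6.775e-14 J = 422.883 keV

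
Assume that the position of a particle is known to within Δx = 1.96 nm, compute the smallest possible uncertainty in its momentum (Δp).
2.690 × 10^-26 kg·m/s

Using the Heisenberg uncertainty principle:
ΔxΔp ≥ ℏ/2

The minimum uncertainty in momentum is:
Δp_min = ℏ/(2Δx)
Δp_min = (1.055e-34 J·s) / (2 × 1.960e-09 m)
Δp_min = 2.690e-26 kg·m/s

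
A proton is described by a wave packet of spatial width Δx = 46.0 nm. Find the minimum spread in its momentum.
1.146 × 10^-27 kg·m/s

For a wave packet, the spatial width Δx and momentum spread Δp are related by the uncertainty principle:
ΔxΔp ≥ ℏ/2

The minimum momentum spread is:
Δp_min = ℏ/(2Δx)
Δp_min = (1.055e-34 J·s) / (2 × 4.600e-08 m)
Δp_min = 1.146e-27 kg·m/s

A wave packet cannot have both a well-defined position and well-defined momentum.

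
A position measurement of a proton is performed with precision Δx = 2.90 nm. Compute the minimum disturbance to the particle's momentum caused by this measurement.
1.818 × 10^-26 kg·m/s

The uncertainty principle implies that measuring position disturbs momentum:
ΔxΔp ≥ ℏ/2

When we measure position with precision Δx, we necessarily introduce a momentum uncertainty:
Δp ≥ ℏ/(2Δx)
Δp_min = (1.055e-34 J·s) / (2 × 2.900e-09 m)
Δp_min = 1.818e-26 kg·m/s

The more precisely we measure position, the greater the momentum disturbance.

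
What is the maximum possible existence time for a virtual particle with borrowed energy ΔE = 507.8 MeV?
6.481 × 10^-25 s

Using the energy-time uncertainty principle:
ΔEΔt ≥ ℏ/2

For a virtual particle borrowing energy ΔE, the maximum lifetime is:
Δt_max = ℏ/(2ΔE)

Converting energy:
ΔE = 507.8 MeV = 8.136e-11 J

Δt_max = (1.055e-34 J·s) / (2 × 8.136e-11 J)
Δt_max = 6.481e-25 s = 6.481 × 10^-25 s

Virtual particles with higher borrowed energy exist for shorter times.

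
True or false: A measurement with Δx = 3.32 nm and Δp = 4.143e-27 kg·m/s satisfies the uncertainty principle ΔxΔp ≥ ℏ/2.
No, it violates the uncertainty principle (impossible measurement).

Calculate the product ΔxΔp:
ΔxΔp = (3.320e-09 m) × (4.143e-27 kg·m/s)
ΔxΔp = 1.375e-35 J·s

Compare to the minimum allowed value ℏ/2:
ℏ/2 = 5.273e-35 J·s

Since ΔxΔp = 1.375e-35 J·s < 5.273e-35 J·s = ℏ/2,
the measurement violates the uncertainty principle.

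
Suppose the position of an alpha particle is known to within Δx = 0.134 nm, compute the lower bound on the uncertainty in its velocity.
59.220 m/s

Using the Heisenberg uncertainty principle and Δp = mΔv:
ΔxΔp ≥ ℏ/2
Δx(mΔv) ≥ ℏ/2

The minimum uncertainty in velocity is:
Δv_min = ℏ/(2mΔx)
Δv_min = (1.055e-34 J·s) / (2 × 6.645e-27 kg × 1.340e-10 m)
Δv_min = 5.922e+01 m/s = 59.220 m/s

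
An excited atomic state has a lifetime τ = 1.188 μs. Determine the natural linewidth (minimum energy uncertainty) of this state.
277.025 peV

Using the energy-time uncertainty principle:
ΔEΔt ≥ ℏ/2

The lifetime τ represents the time uncertainty Δt.
The natural linewidth (minimum energy uncertainty) is:

ΔE = ℏ/(2τ)
ΔE = (1.055e-34 J·s) / (2 × 1.188e-06 s)
ΔE = 4.438e-29 J = 277.025 peV

This natural linewidth limits the precision of spectroscopic measurements.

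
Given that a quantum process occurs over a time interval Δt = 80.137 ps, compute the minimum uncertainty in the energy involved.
4.107 μeV

Using the energy-time uncertainty principle:
ΔEΔt ≥ ℏ/2

The minimum uncertainty in energy is:
ΔE_min = ℏ/(2Δt)
ΔE_min = (1.055e-34 J·s) / (2 × 8.014e-11 s)
ΔE_min = 6.580e-25 J = 4.107 μeV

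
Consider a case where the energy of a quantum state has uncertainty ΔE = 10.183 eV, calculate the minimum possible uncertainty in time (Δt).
32.319 as

Using the energy-time uncertainty principle:
ΔEΔt ≥ ℏ/2

The minimum uncertainty in time is:
Δt_min = ℏ/(2ΔE)
Δt_min = (1.055e-34 J·s) / (2 × 1.631e-18 J)
Δt_min = 3.232e-17 s = 32.319 as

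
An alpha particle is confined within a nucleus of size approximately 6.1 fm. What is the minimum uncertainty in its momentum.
8.644 × 10^-21 kg·m/s

Using the Heisenberg uncertainty principle:
ΔxΔp ≥ ℏ/2

With Δx ≈ L = 6.100e-15 m (the confinement size):
Δp_min = ℏ/(2Δx)
Δp_min = (1.055e-34 J·s) / (2 × 6.100e-15 m)
Δp_min = 8.644e-21 kg·m/s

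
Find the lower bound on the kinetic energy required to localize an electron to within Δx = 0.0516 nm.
3.577 eV

Localizing a particle requires giving it sufficient momentum uncertainty:

1. From uncertainty principle: Δp ≥ ℏ/(2Δx)
   Δp_min = (1.055e-34 J·s) / (2 × 5.160e-11 m)
   Δp_min = 1.022e-24 kg·m/s

2. This momentum uncertainty corresponds to kinetic energy:
   KE ≈ (Δp)²/(2m) = (1.022e-24)²/(2 × 9.109e-31 kg)
   KE = 5.732e-19 J = 3.577 eV

Tighter localization requires more energy.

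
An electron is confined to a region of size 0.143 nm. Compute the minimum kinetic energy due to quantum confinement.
465.791 meV

Using the uncertainty principle:

1. Position uncertainty: Δx ≈ 1.430e-10 m
2. Minimum momentum uncertainty: Δp = ℏ/(2Δx) = 3.687e-25 kg·m/s
3. Minimum kinetic energy:
   KE = (Δp)²/(2m) = (3.687e-25)²/(2 × 9.109e-31 kg)
   KE = 7.463e-20 J = 465.791 meV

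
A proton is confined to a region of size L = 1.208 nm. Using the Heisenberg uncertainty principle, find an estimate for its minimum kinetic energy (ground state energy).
3.555 μeV

Using the uncertainty principle to estimate ground state energy:

1. The position uncertainty is approximately the confinement size:
   Δx ≈ L = 1.208e-09 m

2. From ΔxΔp ≥ ℏ/2, the minimum momentum uncertainty is:
   Δp ≈ ℏ/(2L) = 4.365e-26 kg·m/s

3. The kinetic energy is approximately:
   KE ≈ (Δp)²/(2m) = (4.365e-26)²/(2 × 1.673e-27 kg)
   KE ≈ 5.695e-25 J = 3.555 μeV

This is an order-of-magnitude estimate of the ground state energy.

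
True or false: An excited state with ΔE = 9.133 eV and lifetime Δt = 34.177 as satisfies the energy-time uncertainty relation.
No, it violates the uncertainty relation.

Calculate the product ΔEΔt:
ΔE = 9.133 eV = 1.463e-18 J
ΔEΔt = (1.463e-18 J) × (3.418e-17 s)
ΔEΔt = 5.001e-35 J·s

Compare to the minimum allowed value ℏ/2:
ℏ/2 = 5.273e-35 J·s

Since ΔEΔt = 5.001e-35 J·s < 5.273e-35 J·s = ℏ/2,
this violates the uncertainty relation.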